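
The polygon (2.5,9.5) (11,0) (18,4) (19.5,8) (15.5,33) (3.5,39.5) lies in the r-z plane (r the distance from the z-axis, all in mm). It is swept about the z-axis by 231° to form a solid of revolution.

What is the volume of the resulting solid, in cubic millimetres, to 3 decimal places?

Volume = 19868.270 mm³

Profile (r,z), 6 vertices: (2.5,9.5) (11,0) (18,4) (19.5,8) (15.5,33) (3.5,39.5)
edge 0: (2.5,9.5)→(11,0)  cross = 2.5·0 − 11·9.5 = -104.5000; (r_i+r_j)·cross = 13.5·-104.5000 = -1410.7500
edge 1: (11,0)→(18,4)  cross = 11·4 − 18·0 = 44.0000; (r_i+r_j)·cross = 29·44.0000 = 1276.0000
edge 2: (18,4)→(19.5,8)  cross = 18·8 − 19.5·4 = 66.0000; (r_i+r_j)·cross = 37.5·66.0000 = 2475.0000
edge 3: (19.5,8)→(15.5,33)  cross = 19.5·33 − 15.5·8 = 519.5000; (r_i+r_j)·cross = 35·519.5000 = 18182.5000
edge 4: (15.5,33)→(3.5,39.5)  cross = 15.5·39.5 − 3.5·33 = 496.7500; (r_i+r_j)·cross = 19·496.7500 = 9438.2500
edge 5: (3.5,39.5)→(2.5,9.5)  cross = 3.5·9.5 − 2.5·39.5 = -65.5000; (r_i+r_j)·cross = 6·-65.5000 = -393.0000
Σcross = 956.2500 → A = |Σcross|/2 = 478.1250 mm²
Σ(r_i+r_j)·cross = 29568.0000 → first moment M = |Σ|/6 = 4928.0000
R_c = M/A = 4928.0000/478.1250 = 10.3069 mm
θ = 231° = 4.031711 rad
V = θ·R_c·A = 4.031711·10.3069·478.1250 = 19868.270 mm³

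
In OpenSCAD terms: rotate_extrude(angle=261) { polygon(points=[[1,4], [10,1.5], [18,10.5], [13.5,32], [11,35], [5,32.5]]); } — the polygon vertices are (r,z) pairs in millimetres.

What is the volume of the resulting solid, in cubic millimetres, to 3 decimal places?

Profile (r,z), 6 vertices: (1,4) (10,1.5) (18,10.5) (13.5,32) (11,35) (5,32.5)
edge 0: (1,4)→(10,1.5)  cross = 1·1.5 − 10·4 = -38.5000; (r_i+r_j)·cross = 11·-38.5000 = -423.5000
edge 1: (10,1.5)→(18,10.5)  cross = 10·10.5 − 18·1.5 = 78.0000; (r_i+r_j)·cross = 28·78.0000 = 2184.0000
edge 2: (18,10.5)→(13.5,32)  cross = 18·32 − 13.5·10.5 = 434.2500; (r_i+r_j)·cross = 31.5·434.2500 = 13678.8750
edge 3: (13.5,32)→(11,35)  cross = 13.5·35 − 11·32 = 120.5000; (r_i+r_j)·cross = 24.5·120.5000 = 2952.2500
edge 4: (11,35)→(5,32.5)  cross = 11·32.5 − 5·35 = 182.5000; (r_i+r_j)·cross = 16·182.5000 = 2920.0000
edge 5: (5,32.5)→(1,4)  cross = 5·4 − 1·32.5 = -12.5000; (r_i+r_j)·cross = 6·-12.5000 = -75.0000
Σcross = 764.2500 → A = |Σcross|/2 = 382.1250 mm²
Σ(r_i+r_j)·cross = 21236.6250 → first moment M = |Σ|/6 = 3539.4375
R_c = M/A = 3539.4375/382.1250 = 9.2625 mm
θ = 261° = 4.555309 rad
V = θ·R_c·A = 4.555309·9.2625·382.1250 = 16123.233 mm³

Volume = 16123.233 mm³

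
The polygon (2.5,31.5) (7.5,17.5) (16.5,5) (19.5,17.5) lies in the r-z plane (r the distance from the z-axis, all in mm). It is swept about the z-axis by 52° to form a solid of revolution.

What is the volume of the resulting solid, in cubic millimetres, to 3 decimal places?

Profile (r,z), 4 vertices: (2.5,31.5) (7.5,17.5) (16.5,5) (19.5,17.5)
edge 0: (2.5,31.5)→(7.5,17.5)  cross = 2.5·17.5 − 7.5·31.5 = -192.5000; (r_i+r_j)·cross = 10·-192.5000 = -1925.0000
edge 1: (7.5,17.5)→(16.5,5)  cross = 7.5·5 − 16.5·17.5 = -251.2500; (r_i+r_j)·cross = 24·-251.2500 = -6030.0000
edge 2: (16.5,5)→(19.5,17.5)  cross = 16.5·17.5 − 19.5·5 = 191.2500; (r_i+r_j)·cross = 36·191.2500 = 6885.0000
edge 3: (19.5,17.5)→(2.5,31.5)  cross = 19.5·31.5 − 2.5·17.5 = 570.5000; (r_i+r_j)·cross = 22·570.5000 = 12551.0000
Σcross = 318.0000 → A = |Σcross|/2 = 159.0000 mm²
Σ(r_i+r_j)·cross = 11481.0000 → first moment M = |Σ|/6 = 1913.5000
R_c = M/A = 1913.5000/159.0000 = 12.0346 mm
θ = 52° = 0.907571 rad
V = θ·R_c·A = 0.907571·12.0346·159.0000 = 1736.638 mm³

Volume = 1736.638 mm³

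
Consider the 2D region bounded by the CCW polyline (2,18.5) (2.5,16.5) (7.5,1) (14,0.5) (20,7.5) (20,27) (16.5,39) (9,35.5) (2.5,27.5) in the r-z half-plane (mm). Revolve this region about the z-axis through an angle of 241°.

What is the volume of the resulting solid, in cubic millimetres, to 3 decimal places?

Profile (r,z), 9 vertices: (2,18.5) (2.5,16.5) (7.5,1) (14,0.5) (20,7.5) (20,27) (16.5,39) (9,35.5) (2.5,27.5)
edge 0: (2,18.5)→(2.5,16.5)  cross = 2·16.5 − 2.5·18.5 = -13.2500; (r_i+r_j)·cross = 4.5·-13.2500 = -59.6250
edge 1: (2.5,16.5)→(7.5,1)  cross = 2.5·1 − 7.5·16.5 = -121.2500; (r_i+r_j)·cross = 10·-121.2500 = -1212.5000
edge 2: (7.5,1)→(14,0.5)  cross = 7.5·0.5 − 14·1 = -10.2500; (r_i+r_j)·cross = 21.5·-10.2500 = -220.3750
edge 3: (14,0.5)→(20,7.5)  cross = 14·7.5 − 20·0.5 = 95.0000; (r_i+r_j)·cross = 34·95.0000 = 3230.0000
edge 4: (20,7.5)→(20,27)  cross = 20·27 − 20·7.5 = 390.0000; (r_i+r_j)·cross = 40·390.0000 = 15600.0000
edge 5: (20,27)→(16.5,39)  cross = 20·39 − 16.5·27 = 334.5000; (r_i+r_j)·cross = 36.5·334.5000 = 12209.2500
edge 6: (16.5,39)→(9,35.5)  cross = 16.5·35.5 − 9·39 = 234.7500; (r_i+r_j)·cross = 25.5·234.7500 = 5986.1250
edge 7: (9,35.5)→(2.5,27.5)  cross = 9·27.5 − 2.5·35.5 = 158.7500; (r_i+r_j)·cross = 11.5·158.7500 = 1825.6250
edge 8: (2.5,27.5)→(2,18.5)  cross = 2.5·18.5 − 2·27.5 = -8.7500; (r_i+r_j)·cross = 4.5·-8.7500 = -39.3750
Σcross = 1059.5000 → A = |Σcross|/2 = 529.7500 mm²
Σ(r_i+r_j)·cross = 37319.1250 → first moment M = |Σ|/6 = 6219.8542
R_c = M/A = 6219.8542/529.7500 = 11.7411 mm
θ = 241° = 4.206243 rad
V = θ·R_c·A = 4.206243·11.7411·529.7500 = 26162.221 mm³

Volume = 26162.221 mm³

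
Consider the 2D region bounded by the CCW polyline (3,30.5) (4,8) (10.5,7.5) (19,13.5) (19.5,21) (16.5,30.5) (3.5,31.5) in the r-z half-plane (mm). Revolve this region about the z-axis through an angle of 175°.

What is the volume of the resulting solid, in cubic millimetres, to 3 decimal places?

Volume = 10696.187 mm³

Profile (r,z), 7 vertices: (3,30.5) (4,8) (10.5,7.5) (19,13.5) (19.5,21) (16.5,30.5) (3.5,31.5)
edge 0: (3,30.5)→(4,8)  cross = 3·8 − 4·30.5 = -98.0000; (r_i+r_j)·cross = 7·-98.0000 = -686.0000
edge 1: (4,8)→(10.5,7.5)  cross = 4·7.5 − 10.5·8 = -54.0000; (r_i+r_j)·cross = 14.5·-54.0000 = -783.0000
edge 2: (10.5,7.5)→(19,13.5)  cross = 10.5·13.5 − 19·7.5 = -0.7500; (r_i+r_j)·cross = 29.5·-0.7500 = -22.1250
edge 3: (19,13.5)→(19.5,21)  cross = 19·21 − 19.5·13.5 = 135.7500; (r_i+r_j)·cross = 38.5·135.7500 = 5226.3750
edge 4: (19.5,21)→(16.5,30.5)  cross = 19.5·30.5 − 16.5·21 = 248.2500; (r_i+r_j)·cross = 36·248.2500 = 8937.0000
edge 5: (16.5,30.5)→(3.5,31.5)  cross = 16.5·31.5 − 3.5·30.5 = 413.0000; (r_i+r_j)·cross = 20·413.0000 = 8260.0000
edge 6: (3.5,31.5)→(3,30.5)  cross = 3.5·30.5 − 3·31.5 = 12.2500; (r_i+r_j)·cross = 6.5·12.2500 = 79.6250
Σcross = 656.5000 → A = |Σcross|/2 = 328.2500 mm²
Σ(r_i+r_j)·cross = 21011.8750 → first moment M = |Σ|/6 = 3501.9792
R_c = M/A = 3501.9792/328.2500 = 10.6686 mm
θ = 175° = 3.054326 rad
V = θ·R_c·A = 3.054326·10.6686·328.2500 = 10696.187 mm³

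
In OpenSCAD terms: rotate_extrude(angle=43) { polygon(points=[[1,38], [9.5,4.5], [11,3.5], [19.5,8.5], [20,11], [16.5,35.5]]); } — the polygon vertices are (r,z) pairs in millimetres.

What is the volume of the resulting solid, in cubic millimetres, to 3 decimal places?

Volume = 3513.927 mm³

Profile (r,z), 6 vertices: (1,38) (9.5,4.5) (11,3.5) (19.5,8.5) (20,11) (16.5,35.5)
edge 0: (1,38)→(9.5,4.5)  cross = 1·4.5 − 9.5·38 = -356.5000; (r_i+r_j)·cross = 10.5·-356.5000 = -3743.2500
edge 1: (9.5,4.5)→(11,3.5)  cross = 9.5·3.5 − 11·4.5 = -16.2500; (r_i+r_j)·cross = 20.5·-16.2500 = -333.1250
edge 2: (11,3.5)→(19.5,8.5)  cross = 11·8.5 − 19.5·3.5 = 25.2500; (r_i+r_j)·cross = 30.5·25.2500 = 770.1250
edge 3: (19.5,8.5)→(20,11)  cross = 19.5·11 − 20·8.5 = 44.5000; (r_i+r_j)·cross = 39.5·44.5000 = 1757.7500
edge 4: (20,11)→(16.5,35.5)  cross = 20·35.5 − 16.5·11 = 528.5000; (r_i+r_j)·cross = 36.5·528.5000 = 19290.2500
edge 5: (16.5,35.5)→(1,38)  cross = 16.5·38 − 1·35.5 = 591.5000; (r_i+r_j)·cross = 17.5·591.5000 = 10351.2500
Σcross = 817.0000 → A = |Σcross|/2 = 408.5000 mm²
Σ(r_i+r_j)·cross = 28093.0000 → first moment M = |Σ|/6 = 4682.1667
R_c = M/A = 4682.1667/408.5000 = 11.4619 mm
θ = 43° = 0.750492 rad
V = θ·R_c·A = 0.750492·11.4619·408.5000 = 3513.927 mm³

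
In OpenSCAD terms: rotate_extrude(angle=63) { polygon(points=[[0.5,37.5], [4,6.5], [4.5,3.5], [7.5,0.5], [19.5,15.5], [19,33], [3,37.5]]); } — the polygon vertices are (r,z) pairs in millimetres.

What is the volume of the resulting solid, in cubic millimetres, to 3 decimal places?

Volume = 5325.363 mm³

Profile (r,z), 7 vertices: (0.5,37.5) (4,6.5) (4.5,3.5) (7.5,0.5) (19.5,15.5) (19,33) (3,37.5)
edge 0: (0.5,37.5)→(4,6.5)  cross = 0.5·6.5 − 4·37.5 = -146.7500; (r_i+r_j)·cross = 4.5·-146.7500 = -660.3750
edge 1: (4,6.5)→(4.5,3.5)  cross = 4·3.5 − 4.5·6.5 = -15.2500; (r_i+r_j)·cross = 8.5·-15.2500 = -129.6250
edge 2: (4.5,3.5)→(7.5,0.5)  cross = 4.5·0.5 − 7.5·3.5 = -24.0000; (r_i+r_j)·cross = 12·-24.0000 = -288.0000
edge 3: (7.5,0.5)→(19.5,15.5)  cross = 7.5·15.5 − 19.5·0.5 = 106.5000; (r_i+r_j)·cross = 27·106.5000 = 2875.5000
edge 4: (19.5,15.5)→(19,33)  cross = 19.5·33 − 19·15.5 = 349.0000; (r_i+r_j)·cross = 38.5·349.0000 = 13436.5000
edge 5: (19,33)→(3,37.5)  cross = 19·37.5 − 3·33 = 613.5000; (r_i+r_j)·cross = 22·613.5000 = 13497.0000
edge 6: (3,37.5)→(0.5,37.5)  cross = 3·37.5 − 0.5·37.5 = 93.7500; (r_i+r_j)·cross = 3.5·93.7500 = 328.1250
Σcross = 976.7500 → A = |Σcross|/2 = 488.3750 mm²
Σ(r_i+r_j)·cross = 29059.1250 → first moment M = |Σ|/6 = 4843.1875
R_c = M/A = 4843.1875/488.3750 = 9.9169 mm
θ = 63° = 1.099557 rad
V = θ·R_c·A = 1.099557·9.9169·488.3750 = 5325.363 mm³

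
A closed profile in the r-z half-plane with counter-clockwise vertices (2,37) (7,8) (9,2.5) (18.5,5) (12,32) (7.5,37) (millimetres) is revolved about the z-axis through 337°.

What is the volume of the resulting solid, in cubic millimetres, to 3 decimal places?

Profile (r,z), 6 vertices: (2,37) (7,8) (9,2.5) (18.5,5) (12,32) (7.5,37)
edge 0: (2,37)→(7,8)  cross = 2·8 − 7·37 = -243.0000; (r_i+r_j)·cross = 9·-243.0000 = -2187.0000
edge 1: (7,8)→(9,2.5)  cross = 7·2.5 − 9·8 = -54.5000; (r_i+r_j)·cross = 16·-54.5000 = -872.0000
edge 2: (9,2.5)→(18.5,5)  cross = 9·5 − 18.5·2.5 = -1.2500; (r_i+r_j)·cross = 27.5·-1.2500 = -34.3750
edge 3: (18.5,5)→(12,32)  cross = 18.5·32 − 12·5 = 532.0000; (r_i+r_j)·cross = 30.5·532.0000 = 16226.0000
edge 4: (12,32)→(7.5,37)  cross = 12·37 − 7.5·32 = 204.0000; (r_i+r_j)·cross = 19.5·204.0000 = 3978.0000
edge 5: (7.5,37)→(2,37)  cross = 7.5·37 − 2·37 = 203.5000; (r_i+r_j)·cross = 9.5·203.5000 = 1933.2500
Σcross = 640.7500 → A = |Σcross|/2 = 320.3750 mm²
Σ(r_i+r_j)·cross = 19043.8750 → first moment M = |Σ|/6 = 3173.9792
R_c = M/A = 3173.9792/320.3750 = 9.9071 mm
θ = 337° = 5.881760 rad
V = θ·R_c·A = 5.881760·9.9071·320.3750 = 18668.582 mm³

Volume = 18668.582 mm³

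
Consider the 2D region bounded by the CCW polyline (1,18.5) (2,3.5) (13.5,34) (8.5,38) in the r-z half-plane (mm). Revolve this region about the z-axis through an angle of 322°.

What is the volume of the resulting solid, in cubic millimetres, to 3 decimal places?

Profile (r,z), 4 vertices: (1,18.5) (2,3.5) (13.5,34) (8.5,38)
edge 0: (1,18.5)→(2,3.5)  cross = 1·3.5 − 2·18.5 = -33.5000; (r_i+r_j)·cross = 3·-33.5000 = -100.5000
edge 1: (2,3.5)→(13.5,34)  cross = 2·34 − 13.5·3.5 = 20.7500; (r_i+r_j)·cross = 15.5·20.7500 = 321.6250
edge 2: (13.5,34)→(8.5,38)  cross = 13.5·38 − 8.5·34 = 224.0000; (r_i+r_j)·cross = 22·224.0000 = 4928.0000
edge 3: (8.5,38)→(1,18.5)  cross = 8.5·18.5 − 1·38 = 119.2500; (r_i+r_j)·cross = 9.5·119.2500 = 1132.8750
Σcross = 330.5000 → A = |Σcross|/2 = 165.2500 mm²
Σ(r_i+r_j)·cross = 6282.0000 → first moment M = |Σ|/6 = 1047.0000
R_c = M/A = 1047.0000/165.2500 = 6.3359 mm
θ = 322° = 5.619960 rad
V = θ·R_c·A = 5.619960·6.3359·165.2500 = 5884.098 mm³

Volume = 5884.098 mm³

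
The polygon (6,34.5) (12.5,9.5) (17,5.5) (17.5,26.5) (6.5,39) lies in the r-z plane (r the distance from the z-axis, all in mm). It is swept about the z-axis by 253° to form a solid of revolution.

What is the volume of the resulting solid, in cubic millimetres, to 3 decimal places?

Profile (r,z), 5 vertices: (6,34.5) (12.5,9.5) (17,5.5) (17.5,26.5) (6.5,39)
edge 0: (6,34.5)→(12.5,9.5)  cross = 6·9.5 − 12.5·34.5 = -374.2500; (r_i+r_j)·cross = 18.5·-374.2500 = -6923.6250
edge 1: (12.5,9.5)→(17,5.5)  cross = 12.5·5.5 − 17·9.5 = -92.7500; (r_i+r_j)·cross = 29.5·-92.7500 = -2736.1250
edge 2: (17,5.5)→(17.5,26.5)  cross = 17·26.5 − 17.5·5.5 = 354.2500; (r_i+r_j)·cross = 34.5·354.2500 = 12221.6250
edge 3: (17.5,26.5)→(6.5,39)  cross = 17.5·39 − 6.5·26.5 = 510.2500; (r_i+r_j)·cross = 24·510.2500 = 12246.0000
edge 4: (6.5,39)→(6,34.5)  cross = 6.5·34.5 − 6·39 = -9.7500; (r_i+r_j)·cross = 12.5·-9.7500 = -121.8750
Σcross = 387.7500 → A = |Σcross|/2 = 193.8750 mm²
Σ(r_i+r_j)·cross = 14686.0000 → first moment M = |Σ|/6 = 2447.6667
R_c = M/A = 2447.6667/193.8750 = 12.6250 mm
θ = 253° = 4.415683 rad
V = θ·R_c·A = 4.415683·12.6250·193.8750 = 10808.120 mm³

Volume = 10808.120 mm³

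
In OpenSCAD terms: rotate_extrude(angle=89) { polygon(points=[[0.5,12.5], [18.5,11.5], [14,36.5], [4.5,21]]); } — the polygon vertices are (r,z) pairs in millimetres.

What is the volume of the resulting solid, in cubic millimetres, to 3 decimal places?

Profile (r,z), 4 vertices: (0.5,12.5) (18.5,11.5) (14,36.5) (4.5,21)
edge 0: (0.5,12.5)→(18.5,11.5)  cross = 0.5·11.5 − 18.5·12.5 = -225.5000; (r_i+r_j)·cross = 19·-225.5000 = -4284.5000
edge 1: (18.5,11.5)→(14,36.5)  cross = 18.5·36.5 − 14·11.5 = 514.2500; (r_i+r_j)·cross = 32.5·514.2500 = 16713.1250
edge 2: (14,36.5)→(4.5,21)  cross = 14·21 − 4.5·36.5 = 129.7500; (r_i+r_j)·cross = 18.5·129.7500 = 2400.3750
edge 3: (4.5,21)→(0.5,12.5)  cross = 4.5·12.5 − 0.5·21 = 45.7500; (r_i+r_j)·cross = 5·45.7500 = 228.7500
Σcross = 464.2500 → A = |Σcross|/2 = 232.1250 mm²
Σ(r_i+r_j)·cross = 15057.7500 → first moment M = |Σ|/6 = 2509.6250
R_c = M/A = 2509.6250/232.1250 = 10.8115 mm
θ = 89° = 1.553343 rad
V = θ·R_c·A = 1.553343·10.8115·232.1250 = 3898.309 mm³

Volume = 3898.309 mm³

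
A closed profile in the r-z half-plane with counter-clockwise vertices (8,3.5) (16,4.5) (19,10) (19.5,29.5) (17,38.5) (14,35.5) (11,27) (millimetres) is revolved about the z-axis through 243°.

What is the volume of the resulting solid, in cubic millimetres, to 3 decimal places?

Volume = 16689.898 mm³

Profile (r,z), 7 vertices: (8,3.5) (16,4.5) (19,10) (19.5,29.5) (17,38.5) (14,35.5) (11,27)
edge 0: (8,3.5)→(16,4.5)  cross = 8·4.5 − 16·3.5 = -20.0000; (r_i+r_j)·cross = 24·-20.0000 = -480.0000
edge 1: (16,4.5)→(19,10)  cross = 16·10 − 19·4.5 = 74.5000; (r_i+r_j)·cross = 35·74.5000 = 2607.5000
edge 2: (19,10)→(19.5,29.5)  cross = 19·29.5 − 19.5·10 = 365.5000; (r_i+r_j)·cross = 38.5·365.5000 = 14071.7500
edge 3: (19.5,29.5)→(17,38.5)  cross = 19.5·38.5 − 17·29.5 = 249.2500; (r_i+r_j)·cross = 36.5·249.2500 = 9097.6250
edge 4: (17,38.5)→(14,35.5)  cross = 17·35.5 − 14·38.5 = 64.5000; (r_i+r_j)·cross = 31·64.5000 = 1999.5000
edge 5: (14,35.5)→(11,27)  cross = 14·27 − 11·35.5 = -12.5000; (r_i+r_j)·cross = 25·-12.5000 = -312.5000
edge 6: (11,27)→(8,3.5)  cross = 11·3.5 − 8·27 = -177.5000; (r_i+r_j)·cross = 19·-177.5000 = -3372.5000
Σcross = 543.7500 → A = |Σcross|/2 = 271.8750 mm²
Σ(r_i+r_j)·cross = 23611.3750 → first moment M = |Σ|/6 = 3935.2292
R_c = M/A = 3935.2292/271.8750 = 14.4744 mm
θ = 243° = 4.241150 rad
V = θ·R_c·A = 4.241150·14.4744·271.8750 = 16689.898 mm³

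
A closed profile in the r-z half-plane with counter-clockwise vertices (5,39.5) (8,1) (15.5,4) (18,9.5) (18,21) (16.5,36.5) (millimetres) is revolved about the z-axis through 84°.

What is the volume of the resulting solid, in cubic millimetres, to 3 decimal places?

Volume = 6626.361 mm³

Profile (r,z), 6 vertices: (5,39.5) (8,1) (15.5,4) (18,9.5) (18,21) (16.5,36.5)
edge 0: (5,39.5)→(8,1)  cross = 5·1 − 8·39.5 = -311.0000; (r_i+r_j)·cross = 13·-311.0000 = -4043.0000
edge 1: (8,1)→(15.5,4)  cross = 8·4 − 15.5·1 = 16.5000; (r_i+r_j)·cross = 23.5·16.5000 = 387.7500
edge 2: (15.5,4)→(18,9.5)  cross = 15.5·9.5 − 18·4 = 75.2500; (r_i+r_j)·cross = 33.5·75.2500 = 2520.8750
edge 3: (18,9.5)→(18,21)  cross = 18·21 − 18·9.5 = 207.0000; (r_i+r_j)·cross = 36·207.0000 = 7452.0000
edge 4: (18,21)→(16.5,36.5)  cross = 18·36.5 − 16.5·21 = 310.5000; (r_i+r_j)·cross = 34.5·310.5000 = 10712.2500
edge 5: (16.5,36.5)→(5,39.5)  cross = 16.5·39.5 − 5·36.5 = 469.2500; (r_i+r_j)·cross = 21.5·469.2500 = 10088.8750
Σcross = 767.5000 → A = |Σcross|/2 = 383.7500 mm²
Σ(r_i+r_j)·cross = 27118.7500 → first moment M = |Σ|/6 = 4519.7917
R_c = M/A = 4519.7917/383.7500 = 11.7780 mm
θ = 84° = 1.466077 rad
V = θ·R_c·A = 1.466077·11.7780·383.7500 = 6626.361 mm³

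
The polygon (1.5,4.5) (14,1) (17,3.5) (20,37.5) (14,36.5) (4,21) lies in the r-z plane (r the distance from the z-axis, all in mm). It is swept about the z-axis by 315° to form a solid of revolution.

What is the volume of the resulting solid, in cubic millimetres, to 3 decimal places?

Volume = 28035.049 mm³

Profile (r,z), 6 vertices: (1.5,4.5) (14,1) (17,3.5) (20,37.5) (14,36.5) (4,21)
edge 0: (1.5,4.5)→(14,1)  cross = 1.5·1 − 14·4.5 = -61.5000; (r_i+r_j)·cross = 15.5·-61.5000 = -953.2500
edge 1: (14,1)→(17,3.5)  cross = 14·3.5 − 17·1 = 32.0000; (r_i+r_j)·cross = 31·32.0000 = 992.0000
edge 2: (17,3.5)→(20,37.5)  cross = 17·37.5 − 20·3.5 = 567.5000; (r_i+r_j)·cross = 37·567.5000 = 20997.5000
edge 3: (20,37.5)→(14,36.5)  cross = 20·36.5 − 14·37.5 = 205.0000; (r_i+r_j)·cross = 34·205.0000 = 6970.0000
edge 4: (14,36.5)→(4,21)  cross = 14·21 − 4·36.5 = 148.0000; (r_i+r_j)·cross = 18·148.0000 = 2664.0000
edge 5: (4,21)→(1.5,4.5)  cross = 4·4.5 − 1.5·21 = -13.5000; (r_i+r_j)·cross = 5.5·-13.5000 = -74.2500
Σcross = 877.5000 → A = |Σcross|/2 = 438.7500 mm²
Σ(r_i+r_j)·cross = 30596.0000 → first moment M = |Σ|/6 = 5099.3333
R_c = M/A = 5099.3333/438.7500 = 11.6224 mm
θ = 315° = 5.497787 rad
V = θ·R_c·A = 5.497787·11.6224·438.7500 = 28035.049 mm³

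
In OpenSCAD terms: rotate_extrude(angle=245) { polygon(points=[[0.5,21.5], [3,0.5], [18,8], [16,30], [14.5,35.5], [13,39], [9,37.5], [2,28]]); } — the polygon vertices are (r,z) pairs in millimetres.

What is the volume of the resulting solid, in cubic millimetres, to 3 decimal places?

Volume = 18556.037 mm³

Profile (r,z), 8 vertices: (0.5,21.5) (3,0.5) (18,8) (16,30) (14.5,35.5) (13,39) (9,37.5) (2,28)
edge 0: (0.5,21.5)→(3,0.5)  cross = 0.5·0.5 − 3·21.5 = -64.2500; (r_i+r_j)·cross = 3.5·-64.2500 = -224.8750
edge 1: (3,0.5)→(18,8)  cross = 3·8 − 18·0.5 = 15.0000; (r_i+r_j)·cross = 21·15.0000 = 315.0000
edge 2: (18,8)→(16,30)  cross = 18·30 − 16·8 = 412.0000; (r_i+r_j)·cross = 34·412.0000 = 14008.0000
edge 3: (16,30)→(14.5,35.5)  cross = 16·35.5 − 14.5·30 = 133.0000; (r_i+r_j)·cross = 30.5·133.0000 = 4056.5000
edge 4: (14.5,35.5)→(13,39)  cross = 14.5·39 − 13·35.5 = 104.0000; (r_i+r_j)·cross = 27.5·104.0000 = 2860.0000
edge 5: (13,39)→(9,37.5)  cross = 13·37.5 − 9·39 = 136.5000; (r_i+r_j)·cross = 22·136.5000 = 3003.0000
edge 6: (9,37.5)→(2,28)  cross = 9·28 − 2·37.5 = 177.0000; (r_i+r_j)·cross = 11·177.0000 = 1947.0000
edge 7: (2,28)→(0.5,21.5)  cross = 2·21.5 − 0.5·28 = 29.0000; (r_i+r_j)·cross = 2.5·29.0000 = 72.5000
Σcross = 942.2500 → A = |Σcross|/2 = 471.1250 mm²
Σ(r_i+r_j)·cross = 26037.1250 → first moment M = |Σ|/6 = 4339.5208
R_c = M/A = 4339.5208/471.1250 = 9.2110 mm
θ = 245° = 4.276057 rad
V = θ·R_c·A = 4.276057·9.2110·471.1250 = 18556.037 mm³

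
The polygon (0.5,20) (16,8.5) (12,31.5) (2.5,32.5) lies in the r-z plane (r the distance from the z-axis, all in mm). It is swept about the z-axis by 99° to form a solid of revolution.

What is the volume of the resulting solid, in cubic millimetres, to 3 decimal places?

Profile (r,z), 4 vertices: (0.5,20) (16,8.5) (12,31.5) (2.5,32.5)
edge 0: (0.5,20)→(16,8.5)  cross = 0.5·8.5 − 16·20 = -315.7500; (r_i+r_j)·cross = 16.5·-315.7500 = -5209.8750
edge 1: (16,8.5)→(12,31.5)  cross = 16·31.5 − 12·8.5 = 402.0000; (r_i+r_j)·cross = 28·402.0000 = 11256.0000
edge 2: (12,31.5)→(2.5,32.5)  cross = 12·32.5 − 2.5·31.5 = 311.2500; (r_i+r_j)·cross = 14.5·311.2500 = 4513.1250
edge 3: (2.5,32.5)→(0.5,20)  cross = 2.5·20 − 0.5·32.5 = 33.7500; (r_i+r_j)·cross = 3·33.7500 = 101.2500
Σcross = 431.2500 → A = |Σcross|/2 = 215.6250 mm²
Σ(r_i+r_j)·cross = 10660.5000 → first moment M = |Σ|/6 = 1776.7500
R_c = M/A = 1776.7500/215.6250 = 8.2400 mm
θ = 99° = 1.727876 rad
V = θ·R_c·A = 1.727876·8.2400·215.6250 = 3070.004 mm³

Volume = 3070.004 mm³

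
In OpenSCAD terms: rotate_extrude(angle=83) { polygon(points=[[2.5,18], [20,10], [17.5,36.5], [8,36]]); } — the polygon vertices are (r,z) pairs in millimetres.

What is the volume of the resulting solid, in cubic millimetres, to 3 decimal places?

Volume = 5422.921 mm³

Profile (r,z), 4 vertices: (2.5,18) (20,10) (17.5,36.5) (8,36)
edge 0: (2.5,18)→(20,10)  cross = 2.5·10 − 20·18 = -335.0000; (r_i+r_j)·cross = 22.5·-335.0000 = -7537.5000
edge 1: (20,10)→(17.5,36.5)  cross = 20·36.5 − 17.5·10 = 555.0000; (r_i+r_j)·cross = 37.5·555.0000 = 20812.5000
edge 2: (17.5,36.5)→(8,36)  cross = 17.5·36 − 8·36.5 = 338.0000; (r_i+r_j)·cross = 25.5·338.0000 = 8619.0000
edge 3: (8,36)→(2.5,18)  cross = 8·18 − 2.5·36 = 54.0000; (r_i+r_j)·cross = 10.5·54.0000 = 567.0000
Σcross = 612.0000 → A = |Σcross|/2 = 306.0000 mm²
Σ(r_i+r_j)·cross = 22461.0000 → first moment M = |Σ|/6 = 3743.5000
R_c = M/A = 3743.5000/306.0000 = 12.2337 mm
θ = 83° = 1.448623 rad
V = θ·R_c·A = 1.448623·12.2337·306.0000 = 5422.921 mm³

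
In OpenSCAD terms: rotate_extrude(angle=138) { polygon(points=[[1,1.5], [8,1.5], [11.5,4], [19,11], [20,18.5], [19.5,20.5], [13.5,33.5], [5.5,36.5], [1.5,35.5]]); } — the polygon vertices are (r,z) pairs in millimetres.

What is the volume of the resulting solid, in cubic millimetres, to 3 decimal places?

Volume = 11237.361 mm³

Profile (r,z), 9 vertices: (1,1.5) (8,1.5) (11.5,4) (19,11) (20,18.5) (19.5,20.5) (13.5,33.5) (5.5,36.5) (1.5,35.5)
edge 0: (1,1.5)→(8,1.5)  cross = 1·1.5 − 8·1.5 = -10.5000; (r_i+r_j)·cross = 9·-10.5000 = -94.5000
edge 1: (8,1.5)→(11.5,4)  cross = 8·4 − 11.5·1.5 = 14.7500; (r_i+r_j)·cross = 19.5·14.7500 = 287.6250
edge 2: (11.5,4)→(19,11)  cross = 11.5·11 − 19·4 = 50.5000; (r_i+r_j)·cross = 30.5·50.5000 = 1540.2500
edge 3: (19,11)→(20,18.5)  cross = 19·18.5 − 20·11 = 131.5000; (r_i+r_j)·cross = 39·131.5000 = 5128.5000
edge 4: (20,18.5)→(19.5,20.5)  cross = 20·20.5 − 19.5·18.5 = 49.2500; (r_i+r_j)·cross = 39.5·49.2500 = 1945.3750
edge 5: (19.5,20.5)→(13.5,33.5)  cross = 19.5·33.5 − 13.5·20.5 = 376.5000; (r_i+r_j)·cross = 33·376.5000 = 12424.5000
edge 6: (13.5,33.5)→(5.5,36.5)  cross = 13.5·36.5 − 5.5·33.5 = 308.5000; (r_i+r_j)·cross = 19·308.5000 = 5861.5000
edge 7: (5.5,36.5)→(1.5,35.5)  cross = 5.5·35.5 − 1.5·36.5 = 140.5000; (r_i+r_j)·cross = 7·140.5000 = 983.5000
edge 8: (1.5,35.5)→(1,1.5)  cross = 1.5·1.5 − 1·35.5 = -33.2500; (r_i+r_j)·cross = 2.5·-33.2500 = -83.1250
Σcross = 1027.7500 → A = |Σcross|/2 = 513.8750 mm²
Σ(r_i+r_j)·cross = 27993.6250 → first moment M = |Σ|/6 = 4665.6042
R_c = M/A = 4665.6042/513.8750 = 9.0793 mm
θ = 138° = 2.408554 rad
V = θ·R_c·A = 2.408554·9.0793·513.8750 = 11237.361 mm³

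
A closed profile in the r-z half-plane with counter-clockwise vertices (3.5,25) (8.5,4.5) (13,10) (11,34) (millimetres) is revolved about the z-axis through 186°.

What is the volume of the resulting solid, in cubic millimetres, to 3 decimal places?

Volume = 4565.803 mm³

Profile (r,z), 4 vertices: (3.5,25) (8.5,4.5) (13,10) (11,34)
edge 0: (3.5,25)→(8.5,4.5)  cross = 3.5·4.5 − 8.5·25 = -196.7500; (r_i+r_j)·cross = 12·-196.7500 = -2361.0000
edge 1: (8.5,4.5)→(13,10)  cross = 8.5·10 − 13·4.5 = 26.5000; (r_i+r_j)·cross = 21.5·26.5000 = 569.7500
edge 2: (13,10)→(11,34)  cross = 13·34 − 11·10 = 332.0000; (r_i+r_j)·cross = 24·332.0000 = 7968.0000
edge 3: (11,34)→(3.5,25)  cross = 11·25 − 3.5·34 = 156.0000; (r_i+r_j)·cross = 14.5·156.0000 = 2262.0000
Σcross = 317.7500 → A = |Σcross|/2 = 158.8750 mm²
Σ(r_i+r_j)·cross = 8438.7500 → first moment M = |Σ|/6 = 1406.4583
R_c = M/A = 1406.4583/158.8750 = 8.8526 mm
θ = 186° = 3.246312 rad
V = θ·R_c·A = 3.246312·8.8526·158.8750 = 4565.803 mm³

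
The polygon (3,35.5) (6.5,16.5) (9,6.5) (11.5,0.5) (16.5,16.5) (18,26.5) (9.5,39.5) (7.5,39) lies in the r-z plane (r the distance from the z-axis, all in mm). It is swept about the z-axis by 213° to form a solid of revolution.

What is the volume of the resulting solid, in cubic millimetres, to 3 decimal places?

Volume = 12745.315 mm³

Profile (r,z), 8 vertices: (3,35.5) (6.5,16.5) (9,6.5) (11.5,0.5) (16.5,16.5) (18,26.5) (9.5,39.5) (7.5,39)
edge 0: (3,35.5)→(6.5,16.5)  cross = 3·16.5 − 6.5·35.5 = -181.2500; (r_i+r_j)·cross = 9.5·-181.2500 = -1721.8750
edge 1: (6.5,16.5)→(9,6.5)  cross = 6.5·6.5 − 9·16.5 = -106.2500; (r_i+r_j)·cross = 15.5·-106.2500 = -1646.8750
edge 2: (9,6.5)→(11.5,0.5)  cross = 9·0.5 − 11.5·6.5 = -70.2500; (r_i+r_j)·cross = 20.5·-70.2500 = -1440.1250
edge 3: (11.5,0.5)→(16.5,16.5)  cross = 11.5·16.5 − 16.5·0.5 = 181.5000; (r_i+r_j)·cross = 28·181.5000 = 5082.0000
edge 4: (16.5,16.5)→(18,26.5)  cross = 16.5·26.5 − 18·16.5 = 140.2500; (r_i+r_j)·cross = 34.5·140.2500 = 4838.6250
edge 5: (18,26.5)→(9.5,39.5)  cross = 18·39.5 − 9.5·26.5 = 459.2500; (r_i+r_j)·cross = 27.5·459.2500 = 12629.3750
edge 6: (9.5,39.5)→(7.5,39)  cross = 9.5·39 − 7.5·39.5 = 74.2500; (r_i+r_j)·cross = 17·74.2500 = 1262.2500
edge 7: (7.5,39)→(3,35.5)  cross = 7.5·35.5 − 3·39 = 149.2500; (r_i+r_j)·cross = 10.5·149.2500 = 1567.1250
Σcross = 646.7500 → A = |Σcross|/2 = 323.3750 mm²
Σ(r_i+r_j)·cross = 20570.5000 → first moment M = |Σ|/6 = 3428.4167
R_c = M/A = 3428.4167/323.3750 = 10.6020 mm
θ = 213° = 3.717551 rad
V = θ·R_c·A = 3.717551·10.6020·323.3750 = 12745.315 mm³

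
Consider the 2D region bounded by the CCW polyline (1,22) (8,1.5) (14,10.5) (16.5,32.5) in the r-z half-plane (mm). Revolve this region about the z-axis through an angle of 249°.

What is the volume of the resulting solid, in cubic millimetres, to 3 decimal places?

Profile (r,z), 4 vertices: (1,22) (8,1.5) (14,10.5) (16.5,32.5)
edge 0: (1,22)→(8,1.5)  cross = 1·1.5 − 8·22 = -174.5000; (r_i+r_j)·cross = 9·-174.5000 = -1570.5000
edge 1: (8,1.5)→(14,10.5)  cross = 8·10.5 − 14·1.5 = 63.0000; (r_i+r_j)·cross = 22·63.0000 = 1386.0000
edge 2: (14,10.5)→(16.5,32.5)  cross = 14·32.5 − 16.5·10.5 = 281.7500; (r_i+r_j)·cross = 30.5·281.7500 = 8593.3750
edge 3: (16.5,32.5)→(1,22)  cross = 16.5·22 − 1·32.5 = 330.5000; (r_i+r_j)·cross = 17.5·330.5000 = 5783.7500
Σcross = 500.7500 → A = |Σcross|/2 = 250.3750 mm²
Σ(r_i+r_j)·cross = 14192.6250 → first moment M = |Σ|/6 = 2365.4375
R_c = M/A = 2365.4375/250.3750 = 9.4476 mm
θ = 249° = 4.345870 rad
V = θ·R_c·A = 4.345870·9.4476·250.3750 = 10279.883 mm³

Volume = 10279.883 mm³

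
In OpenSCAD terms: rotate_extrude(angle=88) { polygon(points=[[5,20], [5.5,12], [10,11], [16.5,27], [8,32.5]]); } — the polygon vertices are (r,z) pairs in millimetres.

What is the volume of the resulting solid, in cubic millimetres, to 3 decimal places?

Volume = 2230.016 mm³

Profile (r,z), 5 vertices: (5,20) (5.5,12) (10,11) (16.5,27) (8,32.5)
edge 0: (5,20)→(5.5,12)  cross = 5·12 − 5.5·20 = -50.0000; (r_i+r_j)·cross = 10.5·-50.0000 = -525.0000
edge 1: (5.5,12)→(10,11)  cross = 5.5·11 − 10·12 = -59.5000; (r_i+r_j)·cross = 15.5·-59.5000 = -922.2500
edge 2: (10,11)→(16.5,27)  cross = 10·27 − 16.5·11 = 88.5000; (r_i+r_j)·cross = 26.5·88.5000 = 2345.2500
edge 3: (16.5,27)→(8,32.5)  cross = 16.5·32.5 − 8·27 = 320.2500; (r_i+r_j)·cross = 24.5·320.2500 = 7846.1250
edge 4: (8,32.5)→(5,20)  cross = 8·20 − 5·32.5 = -2.5000; (r_i+r_j)·cross = 13·-2.5000 = -32.5000
Σcross = 296.7500 → A = |Σcross|/2 = 148.3750 mm²
Σ(r_i+r_j)·cross = 8711.6250 → first moment M = |Σ|/6 = 1451.9375
R_c = M/A = 1451.9375/148.3750 = 9.7856 mm
θ = 88° = 1.535890 rad
V = θ·R_c·A = 1.535890·9.7856·148.3750 = 2230.016 mm³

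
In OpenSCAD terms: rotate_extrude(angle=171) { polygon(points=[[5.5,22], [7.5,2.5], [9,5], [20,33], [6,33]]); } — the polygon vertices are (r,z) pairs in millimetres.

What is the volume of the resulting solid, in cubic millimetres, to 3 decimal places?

Volume = 7678.655 mm³

Profile (r,z), 5 vertices: (5.5,22) (7.5,2.5) (9,5) (20,33) (6,33)
edge 0: (5.5,22)→(7.5,2.5)  cross = 5.5·2.5 − 7.5·22 = -151.2500; (r_i+r_j)·cross = 13·-151.2500 = -1966.2500
edge 1: (7.5,2.5)→(9,5)  cross = 7.5·5 − 9·2.5 = 15.0000; (r_i+r_j)·cross = 16.5·15.0000 = 247.5000
edge 2: (9,5)→(20,33)  cross = 9·33 − 20·5 = 197.0000; (r_i+r_j)·cross = 29·197.0000 = 5713.0000
edge 3: (20,33)→(6,33)  cross = 20·33 − 6·33 = 462.0000; (r_i+r_j)·cross = 26·462.0000 = 12012.0000
edge 4: (6,33)→(5.5,22)  cross = 6·22 − 5.5·33 = -49.5000; (r_i+r_j)·cross = 11.5·-49.5000 = -569.2500
Σcross = 473.2500 → A = |Σcross|/2 = 236.6250 mm²
Σ(r_i+r_j)·cross = 15437.0000 → first moment M = |Σ|/6 = 2572.8333
R_c = M/A = 2572.8333/236.6250 = 10.8730 mm
θ = 171° = 2.984513 rad
V = θ·R_c·A = 2.984513·10.8730·236.6250 = 7678.655 mm³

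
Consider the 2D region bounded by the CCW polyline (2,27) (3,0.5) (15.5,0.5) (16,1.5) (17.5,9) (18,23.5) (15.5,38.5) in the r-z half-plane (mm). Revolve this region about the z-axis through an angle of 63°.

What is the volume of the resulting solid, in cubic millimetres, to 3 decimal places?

Volume = 5451.445 mm³

Profile (r,z), 7 vertices: (2,27) (3,0.5) (15.5,0.5) (16,1.5) (17.5,9) (18,23.5) (15.5,38.5)
edge 0: (2,27)→(3,0.5)  cross = 2·0.5 − 3·27 = -80.0000; (r_i+r_j)·cross = 5·-80.0000 = -400.0000
edge 1: (3,0.5)→(15.5,0.5)  cross = 3·0.5 − 15.5·0.5 = -6.2500; (r_i+r_j)·cross = 18.5·-6.2500 = -115.6250
edge 2: (15.5,0.5)→(16,1.5)  cross = 15.5·1.5 − 16·0.5 = 15.2500; (r_i+r_j)·cross = 31.5·15.2500 = 480.3750
edge 3: (16,1.5)→(17.5,9)  cross = 16·9 − 17.5·1.5 = 117.7500; (r_i+r_j)·cross = 33.5·117.7500 = 3944.6250
edge 4: (17.5,9)→(18,23.5)  cross = 17.5·23.5 − 18·9 = 249.2500; (r_i+r_j)·cross = 35.5·249.2500 = 8848.3750
edge 5: (18,23.5)→(15.5,38.5)  cross = 18·38.5 − 15.5·23.5 = 328.7500; (r_i+r_j)·cross = 33.5·328.7500 = 11013.1250
edge 6: (15.5,38.5)→(2,27)  cross = 15.5·27 − 2·38.5 = 341.5000; (r_i+r_j)·cross = 17.5·341.5000 = 5976.2500
Σcross = 966.2500 → A = |Σcross|/2 = 483.1250 mm²
Σ(r_i+r_j)·cross = 29747.1250 → first moment M = |Σ|/6 = 4957.8542
R_c = M/A = 4957.8542/483.1250 = 10.2621 mm
θ = 63° = 1.099557 rad
V = θ·R_c·A = 1.099557·10.2621·483.1250 = 5451.445 mm³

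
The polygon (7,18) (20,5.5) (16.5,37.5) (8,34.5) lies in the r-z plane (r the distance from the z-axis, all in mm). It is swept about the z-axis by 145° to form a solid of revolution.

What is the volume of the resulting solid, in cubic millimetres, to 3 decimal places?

Profile (r,z), 4 vertices: (7,18) (20,5.5) (16.5,37.5) (8,34.5)
edge 0: (7,18)→(20,5.5)  cross = 7·5.5 − 20·18 = -321.5000; (r_i+r_j)·cross = 27·-321.5000 = -8680.5000
edge 1: (20,5.5)→(16.5,37.5)  cross = 20·37.5 − 16.5·5.5 = 659.2500; (r_i+r_j)·cross = 36.5·659.2500 = 24062.6250
edge 2: (16.5,37.5)→(8,34.5)  cross = 16.5·34.5 − 8·37.5 = 269.2500; (r_i+r_j)·cross = 24.5·269.2500 = 6596.6250
edge 3: (8,34.5)→(7,18)  cross = 8·18 − 7·34.5 = -97.5000; (r_i+r_j)·cross = 15·-97.5000 = -1462.5000
Σcross = 509.5000 → A = |Σcross|/2 = 254.7500 mm²
Σ(r_i+r_j)·cross = 20516.2500 → first moment M = |Σ|/6 = 3419.3750
R_c = M/A = 3419.3750/254.7500 = 13.4225 mm
θ = 145° = 2.530727 rad
V = θ·R_c·A = 2.530727·13.4225·254.7500 = 8653.506 mm³

Volume = 8653.506 mm³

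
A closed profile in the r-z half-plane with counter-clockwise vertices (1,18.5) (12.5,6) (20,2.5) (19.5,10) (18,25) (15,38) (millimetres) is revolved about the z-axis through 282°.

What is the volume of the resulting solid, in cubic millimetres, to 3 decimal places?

Profile (r,z), 6 vertices: (1,18.5) (12.5,6) (20,2.5) (19.5,10) (18,25) (15,38)
edge 0: (1,18.5)→(12.5,6)  cross = 1·6 − 12.5·18.5 = -225.2500; (r_i+r_j)·cross = 13.5·-225.2500 = -3040.8750
edge 1: (12.5,6)→(20,2.5)  cross = 12.5·2.5 − 20·6 = -88.7500; (r_i+r_j)·cross = 32.5·-88.7500 = -2884.3750
edge 2: (20,2.5)→(19.5,10)  cross = 20·10 − 19.5·2.5 = 151.2500; (r_i+r_j)·cross = 39.5·151.2500 = 5974.3750
edge 3: (19.5,10)→(18,25)  cross = 19.5·25 − 18·10 = 307.5000; (r_i+r_j)·cross = 37.5·307.5000 = 11531.2500
edge 4: (18,25)→(15,38)  cross = 18·38 − 15·25 = 309.0000; (r_i+r_j)·cross = 33·309.0000 = 10197.0000
edge 5: (15,38)→(1,18.5)  cross = 15·18.5 − 1·38 = 239.5000; (r_i+r_j)·cross = 16·239.5000 = 3832.0000
Σcross = 693.2500 → A = |Σcross|/2 = 346.6250 mm²
Σ(r_i+r_j)·cross = 25609.3750 → first moment M = |Σ|/6 = 4268.2292
R_c = M/A = 4268.2292/346.6250 = 12.3137 mm
θ = 282° = 4.921828 rad
V = θ·R_c·A = 4.921828·12.3137·346.6250 = 21007.492 mm³

Volume = 21007.492 mm³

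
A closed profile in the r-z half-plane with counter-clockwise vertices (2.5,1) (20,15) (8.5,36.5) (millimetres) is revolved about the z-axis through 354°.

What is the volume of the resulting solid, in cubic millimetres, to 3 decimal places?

Profile (r,z), 3 vertices: (2.5,1) (20,15) (8.5,36.5)
edge 0: (2.5,1)→(20,15)  cross = 2.5·15 − 20·1 = 17.5000; (r_i+r_j)·cross = 22.5·17.5000 = 393.7500
edge 1: (20,15)→(8.5,36.5)  cross = 20·36.5 − 8.5·15 = 602.5000; (r_i+r_j)·cross = 28.5·602.5000 = 17171.2500
edge 2: (8.5,36.5)→(2.5,1)  cross = 8.5·1 − 2.5·36.5 = -82.7500; (r_i+r_j)·cross = 11·-82.7500 = -910.2500
Σcross = 537.2500 → A = |Σcross|/2 = 268.6250 mm²
Σ(r_i+r_j)·cross = 16654.7500 → first moment M = |Σ|/6 = 2775.7917
R_c = M/A = 2775.7917/268.6250 = 10.3333 mm
θ = 354° = 6.178466 rad
V = θ·R_c·A = 6.178466·10.3333·268.6250 = 17150.133 mm³

Volume = 17150.133 mm³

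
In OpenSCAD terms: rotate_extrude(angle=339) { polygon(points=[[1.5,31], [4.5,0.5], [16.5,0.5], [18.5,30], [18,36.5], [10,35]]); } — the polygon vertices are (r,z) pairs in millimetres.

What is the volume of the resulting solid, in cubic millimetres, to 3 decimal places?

Volume = 30925.058 mm³

Profile (r,z), 6 vertices: (1.5,31) (4.5,0.5) (16.5,0.5) (18.5,30) (18,36.5) (10,35)
edge 0: (1.5,31)→(4.5,0.5)  cross = 1.5·0.5 − 4.5·31 = -138.7500; (r_i+r_j)·cross = 6·-138.7500 = -832.5000
edge 1: (4.5,0.5)→(16.5,0.5)  cross = 4.5·0.5 − 16.5·0.5 = -6.0000; (r_i+r_j)·cross = 21·-6.0000 = -126.0000
edge 2: (16.5,0.5)→(18.5,30)  cross = 16.5·30 − 18.5·0.5 = 485.7500; (r_i+r_j)·cross = 35·485.7500 = 17001.2500
edge 3: (18.5,30)→(18,36.5)  cross = 18.5·36.5 − 18·30 = 135.2500; (r_i+r_j)·cross = 36.5·135.2500 = 4936.6250
edge 4: (18,36.5)→(10,35)  cross = 18·35 − 10·36.5 = 265.0000; (r_i+r_j)·cross = 28·265.0000 = 7420.0000
edge 5: (10,35)→(1.5,31)  cross = 10·31 − 1.5·35 = 257.5000; (r_i+r_j)·cross = 11.5·257.5000 = 2961.2500
Σcross = 998.7500 → A = |Σcross|/2 = 499.3750 mm²
Σ(r_i+r_j)·cross = 31360.6250 → first moment M = |Σ|/6 = 5226.7708
R_c = M/A = 5226.7708/499.3750 = 10.4666 mm
θ = 339° = 5.916666 rad
V = θ·R_c·A = 5.916666·10.4666·499.3750 = 30925.058 mm³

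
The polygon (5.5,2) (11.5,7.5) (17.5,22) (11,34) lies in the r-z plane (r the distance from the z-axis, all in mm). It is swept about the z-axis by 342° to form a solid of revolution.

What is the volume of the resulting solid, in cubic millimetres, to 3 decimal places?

Profile (r,z), 4 vertices: (5.5,2) (11.5,7.5) (17.5,22) (11,34)
edge 0: (5.5,2)→(11.5,7.5)  cross = 5.5·7.5 − 11.5·2 = 18.2500; (r_i+r_j)·cross = 17·18.2500 = 310.2500
edge 1: (11.5,7.5)→(17.5,22)  cross = 11.5·22 − 17.5·7.5 = 121.7500; (r_i+r_j)·cross = 29·121.7500 = 3530.7500
edge 2: (17.5,22)→(11,34)  cross = 17.5·34 − 11·22 = 353.0000; (r_i+r_j)·cross = 28.5·353.0000 = 10060.5000
edge 3: (11,34)→(5.5,2)  cross = 11·2 − 5.5·34 = -165.0000; (r_i+r_j)·cross = 16.5·-165.0000 = -2722.5000
Σcross = 328.0000 → A = |Σcross|/2 = 164.0000 mm²
Σ(r_i+r_j)·cross = 11179.0000 → first moment M = |Σ|/6 = 1863.1667
R_c = M/A = 1863.1667/164.0000 = 11.3608 mm
θ = 342° = 5.969026 rad
V = θ·R_c·A = 5.969026·11.3608·164.0000 = 11121.290 mm³

Volume = 11121.290 mm³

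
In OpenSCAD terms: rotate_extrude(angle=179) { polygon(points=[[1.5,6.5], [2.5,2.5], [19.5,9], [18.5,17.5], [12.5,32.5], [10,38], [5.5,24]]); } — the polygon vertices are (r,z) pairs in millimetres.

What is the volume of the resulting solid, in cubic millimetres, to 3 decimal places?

Volume = 11311.597 mm³

Profile (r,z), 7 vertices: (1.5,6.5) (2.5,2.5) (19.5,9) (18.5,17.5) (12.5,32.5) (10,38) (5.5,24)
edge 0: (1.5,6.5)→(2.5,2.5)  cross = 1.5·2.5 − 2.5·6.5 = -12.5000; (r_i+r_j)·cross = 4·-12.5000 = -50.0000
edge 1: (2.5,2.5)→(19.5,9)  cross = 2.5·9 − 19.5·2.5 = -26.2500; (r_i+r_j)·cross = 22·-26.2500 = -577.5000
edge 2: (19.5,9)→(18.5,17.5)  cross = 19.5·17.5 − 18.5·9 = 174.7500; (r_i+r_j)·cross = 38·174.7500 = 6640.5000
edge 3: (18.5,17.5)→(12.5,32.5)  cross = 18.5·32.5 − 12.5·17.5 = 382.5000; (r_i+r_j)·cross = 31·382.5000 = 11857.5000
edge 4: (12.5,32.5)→(10,38)  cross = 12.5·38 − 10·32.5 = 150.0000; (r_i+r_j)·cross = 22.5·150.0000 = 3375.0000
edge 5: (10,38)→(5.5,24)  cross = 10·24 − 5.5·38 = 31.0000; (r_i+r_j)·cross = 15.5·31.0000 = 480.5000
edge 6: (5.5,24)→(1.5,6.5)  cross = 5.5·6.5 − 1.5·24 = -0.2500; (r_i+r_j)·cross = 7·-0.2500 = -1.7500
Σcross = 699.2500 → A = |Σcross|/2 = 349.6250 mm²
Σ(r_i+r_j)·cross = 21724.2500 → first moment M = |Σ|/6 = 3620.7083
R_c = M/A = 3620.7083/349.6250 = 10.3560 mm
θ = 179° = 3.124139 rad
V = θ·R_c·A = 3.124139·10.3560·349.6250 = 11311.597 mm³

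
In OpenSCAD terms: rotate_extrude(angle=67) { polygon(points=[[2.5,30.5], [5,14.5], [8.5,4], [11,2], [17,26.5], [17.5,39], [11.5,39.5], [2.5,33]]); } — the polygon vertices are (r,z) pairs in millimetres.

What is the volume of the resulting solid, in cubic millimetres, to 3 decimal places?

Profile (r,z), 8 vertices: (2.5,30.5) (5,14.5) (8.5,4) (11,2) (17,26.5) (17.5,39) (11.5,39.5) (2.5,33)
edge 0: (2.5,30.5)→(5,14.5)  cross = 2.5·14.5 − 5·30.5 = -116.2500; (r_i+r_j)·cross = 7.5·-116.2500 = -871.8750
edge 1: (5,14.5)→(8.5,4)  cross = 5·4 − 8.5·14.5 = -103.2500; (r_i+r_j)·cross = 13.5·-103.2500 = -1393.8750
edge 2: (8.5,4)→(11,2)  cross = 8.5·2 − 11·4 = -27.0000; (r_i+r_j)·cross = 19.5·-27.0000 = -526.5000
edge 3: (11,2)→(17,26.5)  cross = 11·26.5 − 17·2 = 257.5000; (r_i+r_j)·cross = 28·257.5000 = 7210.0000
edge 4: (17,26.5)→(17.5,39)  cross = 17·39 − 17.5·26.5 = 199.2500; (r_i+r_j)·cross = 34.5·199.2500 = 6874.1250
edge 5: (17.5,39)→(11.5,39.5)  cross = 17.5·39.5 − 11.5·39 = 242.7500; (r_i+r_j)·cross = 29·242.7500 = 7039.7500
edge 6: (11.5,39.5)→(2.5,33)  cross = 11.5·33 − 2.5·39.5 = 280.7500; (r_i+r_j)·cross = 14·280.7500 = 3930.5000
edge 7: (2.5,33)→(2.5,30.5)  cross = 2.5·30.5 − 2.5·33 = -6.2500; (r_i+r_j)·cross = 5·-6.2500 = -31.2500
Σcross = 727.5000 → A = |Σcross|/2 = 363.7500 mm²
Σ(r_i+r_j)·cross = 22230.8750 → first moment M = |Σ|/6 = 3705.1458
R_c = M/A = 3705.1458/363.7500 = 10.1860 mm
θ = 67° = 1.169371 rad
V = θ·R_c·A = 1.169371·10.1860·363.7500 = 4332.689 mm³

Volume = 4332.689 mm³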